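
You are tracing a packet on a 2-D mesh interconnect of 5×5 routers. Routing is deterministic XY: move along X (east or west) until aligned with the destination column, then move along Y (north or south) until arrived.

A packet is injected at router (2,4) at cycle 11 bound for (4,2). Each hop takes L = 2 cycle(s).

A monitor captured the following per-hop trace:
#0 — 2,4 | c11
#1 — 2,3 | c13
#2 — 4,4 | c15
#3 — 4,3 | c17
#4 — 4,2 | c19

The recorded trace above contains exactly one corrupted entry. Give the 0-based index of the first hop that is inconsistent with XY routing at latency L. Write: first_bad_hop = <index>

first_bad_hop = 1

[1] (+0,-1) / 2c ⇒ BAD: Y-move but x=2≠4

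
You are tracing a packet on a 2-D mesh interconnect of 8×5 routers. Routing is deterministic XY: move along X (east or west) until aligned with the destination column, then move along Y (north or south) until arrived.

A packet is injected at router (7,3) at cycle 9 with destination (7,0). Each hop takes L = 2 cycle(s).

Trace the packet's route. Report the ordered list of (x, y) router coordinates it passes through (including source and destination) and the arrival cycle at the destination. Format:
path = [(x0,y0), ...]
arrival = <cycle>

path = [(7,3), (7,2), (7,1), (7,0)]
arrival = 15

  0. router=(7,3) cycle=9 (inject)
  1. router=(7,2) cycle=11 dir=S
  2. router=(7,1) cycle=13 dir=S
  3. router=(7,0) cycle=15 dir=S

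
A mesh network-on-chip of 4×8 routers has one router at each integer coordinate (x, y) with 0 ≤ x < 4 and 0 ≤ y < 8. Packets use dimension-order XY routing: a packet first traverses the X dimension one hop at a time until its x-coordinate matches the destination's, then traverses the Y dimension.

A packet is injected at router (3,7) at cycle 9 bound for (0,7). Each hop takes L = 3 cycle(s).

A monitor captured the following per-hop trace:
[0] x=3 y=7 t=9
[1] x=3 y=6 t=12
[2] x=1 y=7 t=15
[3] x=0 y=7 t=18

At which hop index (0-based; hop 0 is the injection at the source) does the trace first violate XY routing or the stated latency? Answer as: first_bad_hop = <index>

first_bad_hop = 1

check 1→ d=(0,-1) cyc+3: BAD: Y-move but x=3≠0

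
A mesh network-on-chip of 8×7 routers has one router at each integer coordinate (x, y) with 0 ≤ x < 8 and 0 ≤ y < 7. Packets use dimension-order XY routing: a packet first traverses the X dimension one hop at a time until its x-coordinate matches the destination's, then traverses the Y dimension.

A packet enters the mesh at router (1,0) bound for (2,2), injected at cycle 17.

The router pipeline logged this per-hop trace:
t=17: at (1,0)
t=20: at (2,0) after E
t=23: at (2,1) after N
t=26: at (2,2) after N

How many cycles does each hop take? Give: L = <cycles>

cyc[1] − cyc[0] = 20 − 17 = 3.
That increment is L by definition: L = 3.

L = 3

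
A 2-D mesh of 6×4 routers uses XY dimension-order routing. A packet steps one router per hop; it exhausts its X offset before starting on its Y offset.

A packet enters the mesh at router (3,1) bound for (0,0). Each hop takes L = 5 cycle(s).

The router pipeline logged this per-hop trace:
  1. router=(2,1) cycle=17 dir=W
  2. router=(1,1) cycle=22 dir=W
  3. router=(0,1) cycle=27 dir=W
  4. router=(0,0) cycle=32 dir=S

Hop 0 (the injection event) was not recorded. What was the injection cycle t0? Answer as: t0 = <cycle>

At hop 1 the cycle is 17; in general cyc_k = t0 + kL.
Subtract one hop: t0 = 17 − 5 = 12.

t0 = 12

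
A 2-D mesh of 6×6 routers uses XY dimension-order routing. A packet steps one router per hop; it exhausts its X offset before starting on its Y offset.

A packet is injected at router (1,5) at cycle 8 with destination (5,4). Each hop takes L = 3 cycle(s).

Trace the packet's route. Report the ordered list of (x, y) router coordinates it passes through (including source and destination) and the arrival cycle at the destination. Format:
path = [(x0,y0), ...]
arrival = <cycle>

path = [(1,5), (2,5), (3,5), (4,5), (5,5), (5,4)]
arrival = 23

hop 0: (1,5) @ cyc 8
hop 1: (2,5) @ cyc 11  [E]
hop 2: (3,5) @ cyc 14  [E]
hop 3: (4,5) @ cyc 17  [E]
hop 4: (5,5) @ cyc 20  [E]
hop 5: (5,4) @ cyc 23  [S]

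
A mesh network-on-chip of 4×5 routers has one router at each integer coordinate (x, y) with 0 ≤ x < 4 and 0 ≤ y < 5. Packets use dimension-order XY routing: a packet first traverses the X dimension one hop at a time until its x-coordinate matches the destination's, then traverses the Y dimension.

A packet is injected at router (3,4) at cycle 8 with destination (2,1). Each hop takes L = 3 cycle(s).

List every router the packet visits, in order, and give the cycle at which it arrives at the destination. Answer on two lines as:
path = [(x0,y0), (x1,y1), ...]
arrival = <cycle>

[0] x=3 y=4 t=8
[1] x=2 y=4 t=11 →W
[2] x=2 y=3 t=14 →S
[3] x=2 y=2 t=17 →S
[4] x=2 y=1 t=20 →S

path = [(3,4), (2,4), (2,3), (2,2), (2,1)]
arrival = 20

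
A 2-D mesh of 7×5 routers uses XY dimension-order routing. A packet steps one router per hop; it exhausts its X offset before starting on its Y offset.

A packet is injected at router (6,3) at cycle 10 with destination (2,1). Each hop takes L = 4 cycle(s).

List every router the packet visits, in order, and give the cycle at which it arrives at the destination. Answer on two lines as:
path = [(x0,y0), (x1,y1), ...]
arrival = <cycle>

path = [(6,3), (5,3), (4,3), (3,3), (2,3), (2,2), (2,1)]
arrival = 34

[0] x=6 y=3 t=10
[1] x=5 y=3 t=14 →W
[2] x=4 y=3 t=18 →W
[3] x=3 y=3 t=22 →W
[4] x=2 y=3 t=26 →W
[5] x=2 y=2 t=30 →S
[6] x=2 y=1 t=34 →S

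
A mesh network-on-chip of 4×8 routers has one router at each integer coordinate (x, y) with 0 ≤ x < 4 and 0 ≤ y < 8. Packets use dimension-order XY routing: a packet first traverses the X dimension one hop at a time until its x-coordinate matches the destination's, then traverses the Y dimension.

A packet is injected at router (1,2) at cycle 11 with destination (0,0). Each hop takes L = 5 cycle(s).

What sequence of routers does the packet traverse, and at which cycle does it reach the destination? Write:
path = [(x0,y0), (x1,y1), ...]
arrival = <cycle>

path = [(1,2), (0,2), (0,1), (0,0)]
arrival = 26

src (1,2)  cyc=11
W→(0,2)  cyc=16
S→(0,1)  cyc=21
S→(0,0)  cyc=26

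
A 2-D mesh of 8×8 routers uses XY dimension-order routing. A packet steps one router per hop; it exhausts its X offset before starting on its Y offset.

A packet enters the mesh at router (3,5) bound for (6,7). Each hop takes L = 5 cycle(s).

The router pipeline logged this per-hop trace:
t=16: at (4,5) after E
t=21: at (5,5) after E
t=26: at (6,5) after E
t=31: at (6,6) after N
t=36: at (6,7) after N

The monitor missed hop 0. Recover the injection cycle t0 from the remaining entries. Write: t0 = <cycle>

t0 = 11

At hop 1 the cycle is 16; in general cyc_k = t0 + kL.
Therefore t0 = 16 − L = 11.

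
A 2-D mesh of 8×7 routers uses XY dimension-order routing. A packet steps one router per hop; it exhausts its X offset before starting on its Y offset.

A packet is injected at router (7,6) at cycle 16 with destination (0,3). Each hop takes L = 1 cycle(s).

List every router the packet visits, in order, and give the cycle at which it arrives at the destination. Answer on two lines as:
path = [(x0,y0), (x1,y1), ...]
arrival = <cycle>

t=16: at (7,6)
t=17: at (6,6) after W
t=18: at (5,6) after W
t=19: at (4,6) after W
t=20: at (3,6) after W
t=21: at (2,6) after W
t=22: at (1,6) after W
t=23: at (0,6) after W
t=24: at (0,5) after S
t=25: at (0,4) after S
t=26: at (0,3) after S

path = [(7,6), (6,6), (5,6), (4,6), (3,6), (2,6), (1,6), (0,6), (0,5), (0,4), (0,3)]
arrival = 26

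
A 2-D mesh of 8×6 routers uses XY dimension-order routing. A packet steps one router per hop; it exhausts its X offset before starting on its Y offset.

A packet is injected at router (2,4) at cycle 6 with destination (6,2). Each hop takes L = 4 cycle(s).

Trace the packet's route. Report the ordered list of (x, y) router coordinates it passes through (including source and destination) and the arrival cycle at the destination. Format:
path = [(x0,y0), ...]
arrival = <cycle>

hop 0: (2,4) @ cyc 6
hop 1: (3,4) @ cyc 10  [E]
hop 2: (4,4) @ cyc 14  [E]
hop 3: (5,4) @ cyc 18  [E]
hop 4: (6,4) @ cyc 22  [E]
hop 5: (6,3) @ cyc 26  [S]
hop 6: (6,2) @ cyc 30  [S]

path = [(2,4), (3,4), (4,4), (5,4), (6,4), (6,3), (6,2)]
arrival = 30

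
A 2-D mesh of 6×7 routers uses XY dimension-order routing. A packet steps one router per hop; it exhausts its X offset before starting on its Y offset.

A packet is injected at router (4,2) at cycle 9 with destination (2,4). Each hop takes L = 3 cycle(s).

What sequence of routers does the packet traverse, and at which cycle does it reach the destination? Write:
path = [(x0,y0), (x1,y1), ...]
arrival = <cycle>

  0. router=(4,2) cycle=9 (inject)
  1. router=(3,2) cycle=12 dir=W
  2. router=(2,2) cycle=15 dir=W
  3. router=(2,3) cycle=18 dir=N
  4. router=(2,4) cycle=21 dir=N

path = [(4,2), (3,2), (2,2), (2,3), (2,4)]
arrival = 21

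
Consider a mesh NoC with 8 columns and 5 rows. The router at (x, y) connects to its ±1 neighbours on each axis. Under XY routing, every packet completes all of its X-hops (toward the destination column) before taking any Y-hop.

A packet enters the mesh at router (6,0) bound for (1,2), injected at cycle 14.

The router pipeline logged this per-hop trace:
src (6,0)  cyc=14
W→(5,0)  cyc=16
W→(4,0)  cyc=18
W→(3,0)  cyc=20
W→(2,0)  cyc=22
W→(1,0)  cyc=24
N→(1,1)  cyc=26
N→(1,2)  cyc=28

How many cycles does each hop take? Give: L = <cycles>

L = 2

Δcyc across hop 0→1: 16 − 14 = 2.
One hop costs L cycles, so L = 2.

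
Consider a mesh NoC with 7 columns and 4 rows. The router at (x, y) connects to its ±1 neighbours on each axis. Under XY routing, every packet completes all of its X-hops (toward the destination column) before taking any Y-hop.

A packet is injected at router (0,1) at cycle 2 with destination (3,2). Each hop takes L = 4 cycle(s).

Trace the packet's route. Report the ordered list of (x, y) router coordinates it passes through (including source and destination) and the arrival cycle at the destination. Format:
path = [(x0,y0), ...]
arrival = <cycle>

path = [(0,1), (1,1), (2,1), (3,1), (3,2)]
arrival = 18

  0. router=(0,1) cycle=2 (inject)
  1. router=(1,1) cycle=6 dir=E
  2. router=(2,1) cycle=10 dir=E
  3. router=(3,1) cycle=14 dir=E
  4. router=(3,2) cycle=18 dir=N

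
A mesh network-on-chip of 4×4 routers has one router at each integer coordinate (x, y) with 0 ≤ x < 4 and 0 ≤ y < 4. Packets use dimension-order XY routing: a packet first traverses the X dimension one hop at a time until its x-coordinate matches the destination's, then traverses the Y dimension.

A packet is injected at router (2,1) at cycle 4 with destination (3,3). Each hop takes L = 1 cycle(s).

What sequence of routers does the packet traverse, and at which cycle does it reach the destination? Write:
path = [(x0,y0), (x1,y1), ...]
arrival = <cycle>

[0] x=2 y=1 t=4
[1] x=3 y=1 t=5 →E
[2] x=3 y=2 t=6 →N
[3] x=3 y=3 t=7 →N

path = [(2,1), (3,1), (3,2), (3,3)]
arrival = 7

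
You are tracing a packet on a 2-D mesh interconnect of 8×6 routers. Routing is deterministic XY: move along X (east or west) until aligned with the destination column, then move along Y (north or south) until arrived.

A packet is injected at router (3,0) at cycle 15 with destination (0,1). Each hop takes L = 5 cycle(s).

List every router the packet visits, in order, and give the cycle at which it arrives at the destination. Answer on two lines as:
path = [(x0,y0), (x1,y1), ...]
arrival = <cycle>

#0 — 3,0 | c15
#1 — 2,0 | c20 | W
#2 — 1,0 | c25 | W
#3 — 0,0 | c30 | W
#4 — 0,1 | c35 | N

path = [(3,0), (2,0), (1,0), (0,0), (0,1)]
arrival = 35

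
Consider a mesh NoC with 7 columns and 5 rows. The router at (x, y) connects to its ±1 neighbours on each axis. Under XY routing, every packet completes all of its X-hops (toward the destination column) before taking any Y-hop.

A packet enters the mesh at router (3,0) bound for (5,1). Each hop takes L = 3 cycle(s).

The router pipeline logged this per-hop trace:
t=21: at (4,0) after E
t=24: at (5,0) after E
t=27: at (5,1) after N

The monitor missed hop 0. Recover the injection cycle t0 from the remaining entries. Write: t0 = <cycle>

t0 = 18

Hop 1 reached at cycle 21; hop k is at t0 + k·L.
So t0 = 21 − 1·3 = 18.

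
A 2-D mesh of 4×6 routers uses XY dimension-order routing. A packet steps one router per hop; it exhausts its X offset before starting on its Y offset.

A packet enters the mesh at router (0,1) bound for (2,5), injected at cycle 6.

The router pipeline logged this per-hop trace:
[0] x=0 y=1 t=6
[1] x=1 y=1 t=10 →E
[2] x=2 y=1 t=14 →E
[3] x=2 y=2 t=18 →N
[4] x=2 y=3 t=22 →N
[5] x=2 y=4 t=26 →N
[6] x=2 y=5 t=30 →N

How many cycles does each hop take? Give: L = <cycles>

L = 4

From hop 0 (6) to hop 1 (10): +4 cycles.
Each hop adds L, hence L = 4.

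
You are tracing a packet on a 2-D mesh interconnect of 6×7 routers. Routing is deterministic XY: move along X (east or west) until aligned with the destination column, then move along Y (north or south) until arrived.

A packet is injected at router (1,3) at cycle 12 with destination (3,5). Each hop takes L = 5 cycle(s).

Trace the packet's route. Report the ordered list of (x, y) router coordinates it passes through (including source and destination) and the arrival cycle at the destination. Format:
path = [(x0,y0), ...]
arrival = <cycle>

path = [(1,3), (2,3), (3,3), (3,4), (3,5)]
arrival = 32

t=12: at (1,3)
t=17: at (2,3) after E
t=22: at (3,3) after E
t=27: at (3,4) after N
t=32: at (3,5) after N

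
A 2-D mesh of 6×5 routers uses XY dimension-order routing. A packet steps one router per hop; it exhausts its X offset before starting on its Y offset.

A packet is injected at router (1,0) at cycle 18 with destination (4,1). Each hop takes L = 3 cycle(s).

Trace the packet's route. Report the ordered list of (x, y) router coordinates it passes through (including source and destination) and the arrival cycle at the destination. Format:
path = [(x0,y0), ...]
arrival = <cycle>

path = [(1,0), (2,0), (3,0), (4,0), (4,1)]
arrival = 30

  0. router=(1,0) cycle=18 (inject)
  1. router=(2,0) cycle=21 dir=E
  2. router=(3,0) cycle=24 dir=E
  3. router=(4,0) cycle=27 dir=E
  4. router=(4,1) cycle=30 dir=N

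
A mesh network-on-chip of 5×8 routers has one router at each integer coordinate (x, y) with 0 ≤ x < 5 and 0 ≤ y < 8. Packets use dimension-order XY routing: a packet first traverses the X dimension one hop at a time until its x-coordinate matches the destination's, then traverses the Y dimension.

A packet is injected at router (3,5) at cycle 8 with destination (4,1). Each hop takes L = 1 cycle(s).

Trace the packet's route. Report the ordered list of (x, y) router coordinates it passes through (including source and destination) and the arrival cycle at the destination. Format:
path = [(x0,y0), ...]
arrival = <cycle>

path = [(3,5), (4,5), (4,4), (4,3), (4,2), (4,1)]
arrival = 13

[0] x=3 y=5 t=8
[1] x=4 y=5 t=9 →E
[2] x=4 y=4 t=10 →S
[3] x=4 y=3 t=11 →S
[4] x=4 y=2 t=12 →S
[5] x=4 y=1 t=13 →S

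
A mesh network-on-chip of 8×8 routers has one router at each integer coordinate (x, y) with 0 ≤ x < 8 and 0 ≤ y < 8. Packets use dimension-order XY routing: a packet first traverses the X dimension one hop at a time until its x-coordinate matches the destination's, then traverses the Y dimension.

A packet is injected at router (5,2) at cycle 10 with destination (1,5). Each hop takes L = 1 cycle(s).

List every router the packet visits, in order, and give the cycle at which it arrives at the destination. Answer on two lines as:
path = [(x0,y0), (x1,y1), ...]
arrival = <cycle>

src (5,2)  cyc=10
W→(4,2)  cyc=11
W→(3,2)  cyc=12
W→(2,2)  cyc=13
W→(1,2)  cyc=14
N→(1,3)  cyc=15
N→(1,4)  cyc=16
N→(1,5)  cyc=17

path = [(5,2), (4,2), (3,2), (2,2), (1,2), (1,3), (1,4), (1,5)]
arrival = 17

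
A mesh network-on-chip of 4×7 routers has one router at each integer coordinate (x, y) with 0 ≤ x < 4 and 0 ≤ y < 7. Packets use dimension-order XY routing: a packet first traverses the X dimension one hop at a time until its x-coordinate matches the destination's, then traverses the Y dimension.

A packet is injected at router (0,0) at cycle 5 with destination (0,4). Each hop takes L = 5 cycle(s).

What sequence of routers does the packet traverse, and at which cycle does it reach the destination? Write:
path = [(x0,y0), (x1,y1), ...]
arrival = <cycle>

path = [(0,0), (0,1), (0,2), (0,3), (0,4)]
arrival = 25

[0] x=0 y=0 t=5
[1] x=0 y=1 t=10 →N
[2] x=0 y=2 t=15 →N
[3] x=0 y=3 t=20 →N
[4] x=0 y=4 t=25 →N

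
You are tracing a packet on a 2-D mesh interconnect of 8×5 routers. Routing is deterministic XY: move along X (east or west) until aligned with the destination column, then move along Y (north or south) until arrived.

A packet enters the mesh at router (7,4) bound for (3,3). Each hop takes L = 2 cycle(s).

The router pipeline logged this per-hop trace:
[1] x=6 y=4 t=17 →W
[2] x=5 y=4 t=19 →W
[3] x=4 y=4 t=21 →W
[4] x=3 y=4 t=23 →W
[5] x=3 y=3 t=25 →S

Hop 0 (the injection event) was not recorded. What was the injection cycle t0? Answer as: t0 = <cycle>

cyc[1] = 17 and cyc[k] = t0 + k·L for every k.
Therefore t0 = 17 − L = 15.

t0 = 15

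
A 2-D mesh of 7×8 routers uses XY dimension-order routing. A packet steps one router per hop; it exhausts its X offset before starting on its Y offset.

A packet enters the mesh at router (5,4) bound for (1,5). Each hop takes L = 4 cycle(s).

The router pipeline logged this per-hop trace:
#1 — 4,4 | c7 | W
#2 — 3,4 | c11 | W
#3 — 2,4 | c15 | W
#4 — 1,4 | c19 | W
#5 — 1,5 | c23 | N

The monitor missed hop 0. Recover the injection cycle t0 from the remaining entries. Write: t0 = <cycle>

t0 = 3

cyc[1] = 7 and cyc[k] = t0 + k·L for every k.
Subtract one hop: t0 = 7 − 4 = 3.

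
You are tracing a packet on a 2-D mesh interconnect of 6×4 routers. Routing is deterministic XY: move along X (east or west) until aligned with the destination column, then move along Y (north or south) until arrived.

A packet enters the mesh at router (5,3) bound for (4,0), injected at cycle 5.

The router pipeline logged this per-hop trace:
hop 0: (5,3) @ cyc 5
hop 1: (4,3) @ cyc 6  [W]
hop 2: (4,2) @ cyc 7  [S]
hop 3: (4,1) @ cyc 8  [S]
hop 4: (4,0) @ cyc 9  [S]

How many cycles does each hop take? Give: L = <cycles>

L = 1

cyc[1] − cyc[0] = 6 − 5 = 1.
One hop costs L cycles, so L = 1.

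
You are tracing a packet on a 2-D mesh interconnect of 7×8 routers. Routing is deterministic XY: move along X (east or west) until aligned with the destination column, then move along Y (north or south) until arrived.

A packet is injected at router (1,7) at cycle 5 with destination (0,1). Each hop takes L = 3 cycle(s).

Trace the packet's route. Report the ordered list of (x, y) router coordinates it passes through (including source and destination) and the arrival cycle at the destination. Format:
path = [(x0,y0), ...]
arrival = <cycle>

path = [(1,7), (0,7), (0,6), (0,5), (0,4), (0,3), (0,2), (0,1)]
arrival = 26

hop 0: (1,7) @ cyc 5
hop 1: (0,7) @ cyc 8  [W]
hop 2: (0,6) @ cyc 11  [S]
hop 3: (0,5) @ cyc 14  [S]
hop 4: (0,4) @ cyc 17  [S]
hop 5: (0,3) @ cyc 20  [S]
hop 6: (0,2) @ cyc 23  [S]
hop 7: (0,1) @ cyc 26  [S]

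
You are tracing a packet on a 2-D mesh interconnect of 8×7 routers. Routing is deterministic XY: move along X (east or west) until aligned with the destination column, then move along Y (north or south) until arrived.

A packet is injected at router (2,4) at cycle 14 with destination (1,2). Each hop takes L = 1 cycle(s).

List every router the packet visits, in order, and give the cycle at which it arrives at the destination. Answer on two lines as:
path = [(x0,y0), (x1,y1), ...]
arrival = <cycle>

t=14: at (2,4)
t=15: at (1,4) after W
t=16: at (1,3) after S
t=17: at (1,2) after S

path = [(2,4), (1,4), (1,3), (1,2)]
arrival = 17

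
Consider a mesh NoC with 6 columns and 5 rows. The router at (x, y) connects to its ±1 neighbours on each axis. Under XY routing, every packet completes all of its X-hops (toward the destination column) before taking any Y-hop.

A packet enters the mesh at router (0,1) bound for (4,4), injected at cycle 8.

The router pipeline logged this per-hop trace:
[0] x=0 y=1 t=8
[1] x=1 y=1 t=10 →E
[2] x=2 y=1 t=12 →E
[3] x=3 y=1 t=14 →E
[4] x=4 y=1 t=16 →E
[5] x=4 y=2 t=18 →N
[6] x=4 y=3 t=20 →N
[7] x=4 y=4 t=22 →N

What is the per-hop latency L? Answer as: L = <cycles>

From hop 0 (8) to hop 1 (10): +2 cycles.
One hop costs L cycles, so L = 2.

L = 2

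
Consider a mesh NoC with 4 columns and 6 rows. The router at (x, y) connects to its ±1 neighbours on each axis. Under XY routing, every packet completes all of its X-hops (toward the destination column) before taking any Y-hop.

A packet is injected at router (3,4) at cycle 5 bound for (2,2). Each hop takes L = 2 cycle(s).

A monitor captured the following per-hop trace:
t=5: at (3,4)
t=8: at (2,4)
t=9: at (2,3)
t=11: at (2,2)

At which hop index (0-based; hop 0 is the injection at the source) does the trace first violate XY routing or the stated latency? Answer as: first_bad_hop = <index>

first_bad_hop = 1

hop 1: step (-1,+0), +3 cyc — BAD: Δcyc=3≠L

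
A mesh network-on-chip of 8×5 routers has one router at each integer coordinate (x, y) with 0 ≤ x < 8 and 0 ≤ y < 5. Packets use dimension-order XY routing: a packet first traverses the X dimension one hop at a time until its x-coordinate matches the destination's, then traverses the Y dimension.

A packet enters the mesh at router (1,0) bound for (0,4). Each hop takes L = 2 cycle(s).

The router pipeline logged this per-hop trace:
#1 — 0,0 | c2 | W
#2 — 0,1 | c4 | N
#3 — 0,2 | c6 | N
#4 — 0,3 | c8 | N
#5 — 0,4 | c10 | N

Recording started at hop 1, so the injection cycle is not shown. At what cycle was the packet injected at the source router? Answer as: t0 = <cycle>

t0 = 0

At hop 1 the cycle is 2; in general cyc_k = t0 + kL.
t0 = cyc[1] − L = 2 − 2 = 0.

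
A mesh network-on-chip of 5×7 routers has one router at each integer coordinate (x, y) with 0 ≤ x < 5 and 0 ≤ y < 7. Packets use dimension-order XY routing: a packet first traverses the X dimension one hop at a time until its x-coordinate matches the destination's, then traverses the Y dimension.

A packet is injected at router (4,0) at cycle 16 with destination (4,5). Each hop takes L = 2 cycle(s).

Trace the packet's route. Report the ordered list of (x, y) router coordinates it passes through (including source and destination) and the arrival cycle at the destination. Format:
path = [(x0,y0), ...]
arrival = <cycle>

path = [(4,0), (4,1), (4,2), (4,3), (4,4), (4,5)]
arrival = 26

hop 0: (4,0) @ cyc 16
hop 1: (4,1) @ cyc 18  [N]
hop 2: (4,2) @ cyc 20  [N]
hop 3: (4,3) @ cyc 22  [N]
hop 4: (4,4) @ cyc 24  [N]
hop 5: (4,5) @ cyc 26  [N]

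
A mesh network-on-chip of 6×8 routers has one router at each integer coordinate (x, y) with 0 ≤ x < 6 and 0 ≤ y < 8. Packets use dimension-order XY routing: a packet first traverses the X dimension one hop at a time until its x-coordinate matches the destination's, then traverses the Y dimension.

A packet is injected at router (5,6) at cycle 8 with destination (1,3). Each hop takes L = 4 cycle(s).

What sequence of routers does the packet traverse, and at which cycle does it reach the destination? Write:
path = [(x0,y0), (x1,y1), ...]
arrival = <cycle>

path = [(5,6), (4,6), (3,6), (2,6), (1,6), (1,5), (1,4), (1,3)]
arrival = 36

src (5,6)  cyc=8
W→(4,6)  cyc=12
W→(3,6)  cyc=16
W→(2,6)  cyc=20
W→(1,6)  cyc=24
S→(1,5)  cyc=28
S→(1,4)  cyc=32
S→(1,3)  cyc=36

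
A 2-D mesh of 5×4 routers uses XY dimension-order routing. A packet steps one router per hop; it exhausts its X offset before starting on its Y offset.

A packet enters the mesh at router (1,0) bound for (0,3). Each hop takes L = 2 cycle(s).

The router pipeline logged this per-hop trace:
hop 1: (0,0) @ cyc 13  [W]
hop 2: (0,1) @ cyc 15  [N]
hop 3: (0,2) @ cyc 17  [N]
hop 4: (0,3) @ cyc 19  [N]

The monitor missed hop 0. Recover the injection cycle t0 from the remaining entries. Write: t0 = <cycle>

cyc[1] = 13 and cyc[k] = t0 + k·L for every k.
Subtract one hop: t0 = 13 − 2 = 11.

t0 = 11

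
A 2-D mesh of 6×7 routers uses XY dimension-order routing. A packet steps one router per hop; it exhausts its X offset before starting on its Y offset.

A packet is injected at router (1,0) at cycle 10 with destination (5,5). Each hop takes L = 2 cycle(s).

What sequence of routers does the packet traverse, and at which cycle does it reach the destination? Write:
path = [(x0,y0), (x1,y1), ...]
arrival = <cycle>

[0] x=1 y=0 t=10
[1] x=2 y=0 t=12 →E
[2] x=3 y=0 t=14 →E
[3] x=4 y=0 t=16 →E
[4] x=5 y=0 t=18 →E
[5] x=5 y=1 t=20 →N
[6] x=5 y=2 t=22 →N
[7] x=5 y=3 t=24 →N
[8] x=5 y=4 t=26 →N
[9] x=5 y=5 t=28 →N

path = [(1,0), (2,0), (3,0), (4,0), (5,0), (5,1), (5,2), (5,3), (5,4), (5,5)]
arrival = 28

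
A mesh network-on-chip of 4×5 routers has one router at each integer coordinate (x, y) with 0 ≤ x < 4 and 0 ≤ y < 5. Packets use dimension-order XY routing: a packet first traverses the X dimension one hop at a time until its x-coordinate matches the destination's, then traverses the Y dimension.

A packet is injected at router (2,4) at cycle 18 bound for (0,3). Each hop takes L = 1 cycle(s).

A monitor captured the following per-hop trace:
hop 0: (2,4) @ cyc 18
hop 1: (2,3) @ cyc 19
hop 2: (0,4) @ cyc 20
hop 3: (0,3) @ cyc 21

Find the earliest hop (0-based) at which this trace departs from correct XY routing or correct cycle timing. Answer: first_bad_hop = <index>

hop 1: step (+0,-1), +1 cyc — BAD: Y-move but x=2≠0

first_bad_hop = 1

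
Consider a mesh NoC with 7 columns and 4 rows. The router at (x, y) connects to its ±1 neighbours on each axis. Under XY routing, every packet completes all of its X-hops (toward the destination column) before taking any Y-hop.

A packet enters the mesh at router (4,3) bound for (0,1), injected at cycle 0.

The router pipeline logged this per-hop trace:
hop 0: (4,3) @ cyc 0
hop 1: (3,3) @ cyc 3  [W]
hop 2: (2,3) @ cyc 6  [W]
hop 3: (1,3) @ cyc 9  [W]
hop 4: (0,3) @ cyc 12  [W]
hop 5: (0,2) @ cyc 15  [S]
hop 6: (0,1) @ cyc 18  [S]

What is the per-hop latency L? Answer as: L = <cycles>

L = 3

From hop 0 (0) to hop 1 (3): +3 cycles.
Each hop adds L, hence L = 3.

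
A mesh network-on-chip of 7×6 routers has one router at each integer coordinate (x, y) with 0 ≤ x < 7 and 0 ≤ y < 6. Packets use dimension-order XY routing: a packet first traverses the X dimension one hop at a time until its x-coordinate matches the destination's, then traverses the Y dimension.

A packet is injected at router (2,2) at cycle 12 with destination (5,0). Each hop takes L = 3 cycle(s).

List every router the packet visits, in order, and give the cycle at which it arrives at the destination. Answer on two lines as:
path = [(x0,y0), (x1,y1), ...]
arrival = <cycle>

t=12: at (2,2)
t=15: at (3,2) after E
t=18: at (4,2) after E
t=21: at (5,2) after E
t=24: at (5,1) after S
t=27: at (5,0) after S

path = [(2,2), (3,2), (4,2), (5,2), (5,1), (5,0)]
arrival = 27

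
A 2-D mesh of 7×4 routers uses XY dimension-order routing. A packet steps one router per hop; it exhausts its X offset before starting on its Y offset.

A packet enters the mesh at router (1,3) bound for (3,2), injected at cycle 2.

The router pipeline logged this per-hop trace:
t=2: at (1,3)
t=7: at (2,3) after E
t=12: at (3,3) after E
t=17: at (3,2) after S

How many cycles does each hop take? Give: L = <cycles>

cyc[1] − cyc[0] = 7 − 2 = 5.
One hop costs L cycles, so L = 5.

L = 5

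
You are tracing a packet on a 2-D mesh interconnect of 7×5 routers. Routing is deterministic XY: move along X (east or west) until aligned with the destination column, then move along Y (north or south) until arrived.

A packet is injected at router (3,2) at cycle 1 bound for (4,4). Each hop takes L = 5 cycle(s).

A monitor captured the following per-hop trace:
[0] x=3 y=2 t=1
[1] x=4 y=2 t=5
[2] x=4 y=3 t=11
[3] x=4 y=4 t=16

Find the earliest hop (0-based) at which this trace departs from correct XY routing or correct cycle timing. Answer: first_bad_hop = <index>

first_bad_hop = 1

hop 1: step (+1,+0), +4 cyc — BAD: Δcyc=4≠L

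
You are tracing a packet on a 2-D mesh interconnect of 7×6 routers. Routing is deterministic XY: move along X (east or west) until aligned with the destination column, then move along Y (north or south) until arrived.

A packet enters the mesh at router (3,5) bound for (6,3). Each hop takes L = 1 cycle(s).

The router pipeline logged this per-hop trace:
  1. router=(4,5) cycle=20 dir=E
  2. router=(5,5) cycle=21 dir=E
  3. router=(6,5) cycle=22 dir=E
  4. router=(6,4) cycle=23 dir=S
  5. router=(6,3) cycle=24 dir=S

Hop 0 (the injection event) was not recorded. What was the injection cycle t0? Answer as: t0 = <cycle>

t0 = 19

Hop 1 reached at cycle 20; hop k is at t0 + k·L.
Subtract one hop: t0 = 20 − 1 = 19.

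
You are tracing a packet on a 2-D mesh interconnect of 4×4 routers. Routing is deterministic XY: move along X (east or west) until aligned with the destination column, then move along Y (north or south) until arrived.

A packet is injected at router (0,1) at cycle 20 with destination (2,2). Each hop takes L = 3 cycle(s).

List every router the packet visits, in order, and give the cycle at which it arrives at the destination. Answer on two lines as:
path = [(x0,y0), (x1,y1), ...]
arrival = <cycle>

src (0,1)  cyc=20
E→(1,1)  cyc=23
E→(2,1)  cyc=26
N→(2,2)  cyc=29

path = [(0,1), (1,1), (2,1), (2,2)]
arrival = 29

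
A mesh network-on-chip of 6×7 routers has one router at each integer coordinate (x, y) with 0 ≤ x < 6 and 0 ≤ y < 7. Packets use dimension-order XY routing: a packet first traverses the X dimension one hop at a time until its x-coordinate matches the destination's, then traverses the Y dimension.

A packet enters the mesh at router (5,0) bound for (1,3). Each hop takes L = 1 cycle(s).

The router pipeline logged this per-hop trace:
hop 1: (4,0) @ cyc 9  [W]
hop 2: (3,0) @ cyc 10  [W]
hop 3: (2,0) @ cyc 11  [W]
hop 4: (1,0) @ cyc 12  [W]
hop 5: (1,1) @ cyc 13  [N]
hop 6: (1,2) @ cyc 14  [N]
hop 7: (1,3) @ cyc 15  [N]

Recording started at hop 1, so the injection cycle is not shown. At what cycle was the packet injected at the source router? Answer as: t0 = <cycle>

t0 = 8

At hop 1 the cycle is 9; in general cyc_k = t0 + kL.
t0 = cyc[1] − L = 9 − 1 = 8.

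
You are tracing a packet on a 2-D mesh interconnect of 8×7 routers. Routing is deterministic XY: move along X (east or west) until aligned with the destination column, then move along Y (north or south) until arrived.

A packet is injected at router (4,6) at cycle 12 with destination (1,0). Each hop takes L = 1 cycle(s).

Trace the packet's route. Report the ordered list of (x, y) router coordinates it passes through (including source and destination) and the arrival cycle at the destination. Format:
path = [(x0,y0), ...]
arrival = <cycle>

path = [(4,6), (3,6), (2,6), (1,6), (1,5), (1,4), (1,3), (1,2), (1,1), (1,0)]
arrival = 21

t=12: at (4,6)
t=13: at (3,6) after W
t=14: at (2,6) after W
t=15: at (1,6) after W
t=16: at (1,5) after S
t=17: at (1,4) after S
t=18: at (1,3) after S
t=19: at (1,2) after S
t=20: at (1,1) after S
t=21: at (1,0) after S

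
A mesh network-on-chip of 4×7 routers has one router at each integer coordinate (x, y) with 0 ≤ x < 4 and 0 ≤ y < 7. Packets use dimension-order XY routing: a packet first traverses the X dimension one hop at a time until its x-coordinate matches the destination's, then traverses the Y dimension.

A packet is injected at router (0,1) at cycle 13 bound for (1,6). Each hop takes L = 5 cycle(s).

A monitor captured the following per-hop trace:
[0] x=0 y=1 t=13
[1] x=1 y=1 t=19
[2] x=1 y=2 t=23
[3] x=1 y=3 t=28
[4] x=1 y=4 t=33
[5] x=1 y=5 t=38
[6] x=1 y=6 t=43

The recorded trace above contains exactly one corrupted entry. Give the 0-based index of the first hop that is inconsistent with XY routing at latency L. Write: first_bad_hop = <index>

  1: Δx=+1 Δy=+0 Δt=6 [BAD: Δcyc=6≠L]

first_bad_hop = 1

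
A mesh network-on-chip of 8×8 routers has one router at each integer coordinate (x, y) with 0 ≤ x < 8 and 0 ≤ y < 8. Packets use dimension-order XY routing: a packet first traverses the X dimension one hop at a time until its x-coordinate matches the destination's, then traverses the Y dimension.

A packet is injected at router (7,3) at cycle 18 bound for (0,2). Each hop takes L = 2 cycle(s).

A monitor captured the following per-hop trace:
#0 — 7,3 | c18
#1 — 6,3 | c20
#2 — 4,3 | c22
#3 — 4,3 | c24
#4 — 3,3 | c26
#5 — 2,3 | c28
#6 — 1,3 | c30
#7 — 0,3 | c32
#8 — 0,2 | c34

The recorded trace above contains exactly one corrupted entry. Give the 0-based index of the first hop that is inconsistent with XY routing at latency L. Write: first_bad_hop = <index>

check 1→ d=(-1,0) cyc+2: ok
check 2→ d=(-2,0) cyc+2: BAD: non-unit step

first_bad_hop = 2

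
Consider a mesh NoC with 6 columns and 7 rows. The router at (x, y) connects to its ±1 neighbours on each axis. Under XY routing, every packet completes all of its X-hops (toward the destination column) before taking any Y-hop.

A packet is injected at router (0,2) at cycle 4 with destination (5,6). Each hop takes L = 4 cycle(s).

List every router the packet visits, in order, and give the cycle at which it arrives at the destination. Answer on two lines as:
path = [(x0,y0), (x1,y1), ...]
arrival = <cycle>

t=4: at (0,2)
t=8: at (1,2) after E
t=12: at (2,2) after E
t=16: at (3,2) after E
t=20: at (4,2) after E
t=24: at (5,2) after E
t=28: at (5,3) after N
t=32: at (5,4) after N
t=36: at (5,5) after N
t=40: at (5,6) after N

path = [(0,2), (1,2), (2,2), (3,2), (4,2), (5,2), (5,3), (5,4), (5,5), (5,6)]
arrival = 40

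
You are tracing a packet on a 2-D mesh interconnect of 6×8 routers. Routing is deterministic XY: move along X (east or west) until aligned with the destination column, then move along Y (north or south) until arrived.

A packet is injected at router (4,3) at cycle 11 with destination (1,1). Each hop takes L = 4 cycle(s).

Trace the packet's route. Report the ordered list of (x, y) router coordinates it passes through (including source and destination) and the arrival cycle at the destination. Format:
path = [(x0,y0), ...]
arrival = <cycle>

path = [(4,3), (3,3), (2,3), (1,3), (1,2), (1,1)]
arrival = 31

  0. router=(4,3) cycle=11 (inject)
  1. router=(3,3) cycle=15 dir=W
  2. router=(2,3) cycle=19 dir=W
  3. router=(1,3) cycle=23 dir=W
  4. router=(1,2) cycle=27 dir=S
  5. router=(1,1) cycle=31 dir=S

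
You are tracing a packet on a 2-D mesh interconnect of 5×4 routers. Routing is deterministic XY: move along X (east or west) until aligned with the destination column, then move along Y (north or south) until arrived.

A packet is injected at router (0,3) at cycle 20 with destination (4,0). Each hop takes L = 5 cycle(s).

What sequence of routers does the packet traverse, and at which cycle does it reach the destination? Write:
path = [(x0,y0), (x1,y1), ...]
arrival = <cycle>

path = [(0,3), (1,3), (2,3), (3,3), (4,3), (4,2), (4,1), (4,0)]
arrival = 55

#0 — 0,3 | c20
#1 — 1,3 | c25 | E
#2 — 2,3 | c30 | E
#3 — 3,3 | c35 | E
#4 — 4,3 | c40 | E
#5 — 4,2 | c45 | S
#6 — 4,1 | c50 | S
#7 — 4,0 | c55 | S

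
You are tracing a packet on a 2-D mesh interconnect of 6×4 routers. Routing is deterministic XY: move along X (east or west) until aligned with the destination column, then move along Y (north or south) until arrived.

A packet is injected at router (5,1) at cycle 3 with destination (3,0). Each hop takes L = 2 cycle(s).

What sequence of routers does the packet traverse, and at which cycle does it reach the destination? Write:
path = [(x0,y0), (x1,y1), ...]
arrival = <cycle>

path = [(5,1), (4,1), (3,1), (3,0)]
arrival = 9

#0 — 5,1 | c3
#1 — 4,1 | c5 | W
#2 — 3,1 | c7 | W
#3 — 3,0 | c9 | S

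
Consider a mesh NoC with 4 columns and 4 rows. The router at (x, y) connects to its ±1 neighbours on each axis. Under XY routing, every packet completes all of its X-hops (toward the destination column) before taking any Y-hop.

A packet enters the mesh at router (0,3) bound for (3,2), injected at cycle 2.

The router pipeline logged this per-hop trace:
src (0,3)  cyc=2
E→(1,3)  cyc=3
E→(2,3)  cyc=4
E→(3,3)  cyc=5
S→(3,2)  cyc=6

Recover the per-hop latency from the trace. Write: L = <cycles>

L = 1

From hop 0 (2) to hop 1 (3): +1 cycles.
One hop costs L cycles, so L = 1.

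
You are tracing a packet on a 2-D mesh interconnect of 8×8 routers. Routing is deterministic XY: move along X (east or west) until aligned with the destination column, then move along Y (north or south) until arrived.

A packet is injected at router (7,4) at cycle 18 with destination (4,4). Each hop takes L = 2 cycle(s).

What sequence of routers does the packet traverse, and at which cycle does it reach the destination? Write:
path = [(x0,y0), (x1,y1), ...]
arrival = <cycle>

[0] x=7 y=4 t=18
[1] x=6 y=4 t=20 →W
[2] x=5 y=4 t=22 →W
[3] x=4 y=4 t=24 →W

path = [(7,4), (6,4), (5,4), (4,4)]
arrival = 24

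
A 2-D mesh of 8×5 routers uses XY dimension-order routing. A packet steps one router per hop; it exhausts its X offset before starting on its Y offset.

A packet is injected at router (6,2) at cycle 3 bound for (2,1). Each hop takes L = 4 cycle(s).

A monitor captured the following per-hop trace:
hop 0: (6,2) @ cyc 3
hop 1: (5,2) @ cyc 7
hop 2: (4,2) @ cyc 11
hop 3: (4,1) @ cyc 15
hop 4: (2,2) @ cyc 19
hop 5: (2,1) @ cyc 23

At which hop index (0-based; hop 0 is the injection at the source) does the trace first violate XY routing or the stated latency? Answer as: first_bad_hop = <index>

first_bad_hop = 3

  1: Δx=-1 Δy=+0 Δt=4 [ok]
  2: Δx=-1 Δy=+0 Δt=4 [ok]
  3: Δx=+0 Δy=-1 Δt=4 [BAD: Y-move but x=4≠2]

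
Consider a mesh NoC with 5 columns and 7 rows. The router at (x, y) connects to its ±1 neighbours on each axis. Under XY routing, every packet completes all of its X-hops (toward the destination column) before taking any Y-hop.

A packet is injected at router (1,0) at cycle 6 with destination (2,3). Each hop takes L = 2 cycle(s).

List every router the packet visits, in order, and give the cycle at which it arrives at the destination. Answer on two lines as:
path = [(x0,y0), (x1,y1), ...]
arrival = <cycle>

t=6: at (1,0)
t=8: at (2,0) after E
t=10: at (2,1) after N
t=12: at (2,2) after N
t=14: at (2,3) after N

path = [(1,0), (2,0), (2,1), (2,2), (2,3)]
arrival = 14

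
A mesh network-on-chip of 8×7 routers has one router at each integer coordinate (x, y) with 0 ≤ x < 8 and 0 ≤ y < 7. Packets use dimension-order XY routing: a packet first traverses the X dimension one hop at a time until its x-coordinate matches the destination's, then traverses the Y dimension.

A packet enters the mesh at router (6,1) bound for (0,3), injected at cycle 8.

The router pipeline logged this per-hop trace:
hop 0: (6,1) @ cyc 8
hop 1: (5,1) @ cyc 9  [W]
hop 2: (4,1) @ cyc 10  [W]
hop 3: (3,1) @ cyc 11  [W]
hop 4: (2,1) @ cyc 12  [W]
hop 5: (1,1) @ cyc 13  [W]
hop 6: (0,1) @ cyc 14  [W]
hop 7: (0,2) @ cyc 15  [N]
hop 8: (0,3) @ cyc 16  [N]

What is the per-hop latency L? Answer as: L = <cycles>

From hop 0 (8) to hop 1 (9): +1 cycles.
Per-hop latency L = Δcyc = 1.

L = 1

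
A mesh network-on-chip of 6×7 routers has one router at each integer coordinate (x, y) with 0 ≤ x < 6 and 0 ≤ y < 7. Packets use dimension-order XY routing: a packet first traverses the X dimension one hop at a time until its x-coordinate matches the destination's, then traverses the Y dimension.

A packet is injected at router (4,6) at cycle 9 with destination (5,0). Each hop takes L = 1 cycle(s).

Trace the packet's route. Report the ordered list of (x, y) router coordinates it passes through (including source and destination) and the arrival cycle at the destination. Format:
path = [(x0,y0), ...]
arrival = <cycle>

[0] x=4 y=6 t=9
[1] x=5 y=6 t=10 →E
[2] x=5 y=5 t=11 →S
[3] x=5 y=4 t=12 →S
[4] x=5 y=3 t=13 →S
[5] x=5 y=2 t=14 →S
[6] x=5 y=1 t=15 →S
[7] x=5 y=0 t=16 →S

path = [(4,6), (5,6), (5,5), (5,4), (5,3), (5,2), (5,1), (5,0)]
arrival = 16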